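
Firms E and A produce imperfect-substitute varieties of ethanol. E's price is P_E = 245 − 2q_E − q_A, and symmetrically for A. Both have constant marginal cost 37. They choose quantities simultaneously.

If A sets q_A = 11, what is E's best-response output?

49.25

Firm E's profit: π = q_E(245 − 2q_E − q_A) − 37q_E.
∂π/∂q_E = 208 − 4q_E − q_A = 0 ⇒ q_E = 52 − 0.25q_A.
At q_A = 11: q_E = 52 − 0.25·11 = 49.25.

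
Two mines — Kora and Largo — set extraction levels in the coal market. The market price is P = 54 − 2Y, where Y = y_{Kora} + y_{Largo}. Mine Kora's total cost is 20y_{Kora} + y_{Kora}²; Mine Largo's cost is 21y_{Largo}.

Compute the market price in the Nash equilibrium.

Mine Kora's profit: π = y_{Kora}(54 − 2(y_{Kora} + y_{Largo})) − 20y_{Kora} − y_{Kora}².
∂π/∂y_{Kora} = 34 − 6y_{Kora} − 2y_{Largo} = 0, so y_{Kora} = 17/3 − (1/3)y_{Largo}.
For Largo: ∂π/∂y_{Largo} = 33 − 4y_{Largo} − 2y_{Kora} = 0 ⇒ y_{Largo} = 8.25 − 0.5y_{Kora}.
Substituting the second reaction function into the first: y_{Kora} = 17/3 − (1/3)(8.25 − 0.5y_{Kora}), which gives (5/6)y_{Kora} = 35/12 ⇒ y_{Kora} = 3.5.
Then y_{Largo} = 8.25 − 0.5·3.5 = 6.5.
Equilibrium price: P = 54 − 2·10 = 34.

34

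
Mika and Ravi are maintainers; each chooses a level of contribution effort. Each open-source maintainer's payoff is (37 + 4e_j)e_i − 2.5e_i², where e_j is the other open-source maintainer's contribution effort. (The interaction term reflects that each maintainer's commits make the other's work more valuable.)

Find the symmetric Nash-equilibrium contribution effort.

37

Mika's payoff is (37 + 4e_R)e_M − 2.5e_M².
∂π/∂e_M = 37 + 4e_R − 5e_M = 0, so e_M = 7.4 + 0.8e_R.
By symmetry e_R = e_M; substituting into the reaction function, 0.2e_M = 7.4 and e_M = 37.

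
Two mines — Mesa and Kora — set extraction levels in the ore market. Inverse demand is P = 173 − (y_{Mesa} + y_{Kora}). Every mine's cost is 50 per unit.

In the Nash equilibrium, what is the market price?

91

Mine Mesa's profit: π = y_{Mesa}(173 − (y_{Mesa} + y_{Kora})) − 50y_{Mesa}.
∂π/∂y_{Mesa} = 123 − 2y_{Mesa} − y_{Kora} = 0, so y_{Mesa} = 61.5 − 0.5y_{Kora}.
Setting y_{Mesa} = y_{Kora} in the reaction function: y_{Mesa} = 61.5 − 0.5y_{Mesa}, so y_{Mesa} = 61.5 / 1.5 = 41.
Equilibrium price: P = 173 − 82 = 91.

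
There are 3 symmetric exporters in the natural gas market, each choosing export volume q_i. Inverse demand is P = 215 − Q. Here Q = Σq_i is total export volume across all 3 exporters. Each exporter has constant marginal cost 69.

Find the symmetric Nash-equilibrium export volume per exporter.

36.5

A representative exporter's profit is π_i = q_i(215 − Q) − 69q_i, with Q = q_i + Σ_{j≠i} q_j.
First-order condition: 146 − 2q_i − Σ_{j≠i} q_j = 0.
With identical exporters, set every q_j = q: then 146 − 2q − 2q = 0, i.e. q = 146/4 = 36.5.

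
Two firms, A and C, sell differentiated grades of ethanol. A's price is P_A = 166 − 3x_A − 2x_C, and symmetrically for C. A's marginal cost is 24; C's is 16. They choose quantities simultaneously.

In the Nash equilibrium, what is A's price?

75.75

Firm A's profit: π = x_A(166 − 3x_A − 2x_C) − 24x_A.
∂π/∂x_A = 142 − 6x_A − 2x_C = 0 ⇒ x_A = 71/3 − (1/3)x_C.
Similarly x_C = 25 − (1/3)x_A.
Substituting the second reaction function into the first: x_A = 71/3 − (1/3)(25 − (1/3)x_A), which gives (8/9)x_A = 46/3 ⇒ x_A = 17.25.
Then x_C = 25 − (1/3)·17.25 = 19.25.
P_A = 166 − 3·17.25 − 2·19.25 = 75.75.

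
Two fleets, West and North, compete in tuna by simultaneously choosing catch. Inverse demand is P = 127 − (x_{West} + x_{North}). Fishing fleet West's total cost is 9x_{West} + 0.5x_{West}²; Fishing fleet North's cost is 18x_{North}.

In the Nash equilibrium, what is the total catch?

Fishing fleet West's profit: π = x_{West}(127 − (x_{West} + x_{North})) − 9x_{West} − 0.5x_{West}².
∂π/∂x_{West} = 118 − 3x_{West} − x_{North} = 0, so x_{West} = 118/3 − (1/3)x_{North}.
For North: ∂π/∂x_{North} = 109 − 2x_{North} − x_{West} = 0 ⇒ x_{North} = 54.5 − 0.5x_{West}.
Plugging x_{North} into West's best response: x_{West} = 118/3 − (1/3)(54.5 − 0.5x_{West}) ⇒ (5/6)x_{West} = 127/6, so x_{West} = 25.4.
Then x_{North} = 54.5 − 0.5·25.4 = 41.8.
Total catch: 25.4 + 41.8 = 67.2.

67.2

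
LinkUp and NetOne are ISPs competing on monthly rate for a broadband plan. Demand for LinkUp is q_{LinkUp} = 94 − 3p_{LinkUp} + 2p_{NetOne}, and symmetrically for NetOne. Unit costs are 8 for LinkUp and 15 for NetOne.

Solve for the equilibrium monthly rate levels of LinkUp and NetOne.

30.8125, 33.4375

LinkUp's profit: π = (p_{LinkUp} − 8)(94 − 3p_{LinkUp} + 2p_{NetOne}).
∂π/∂p_{LinkUp} = 118 − 6p_{LinkUp} + 2p_{NetOne} = 0 ⇒ p_{LinkUp} = 59/3 + (1/3)p_{NetOne}.
Similarly p_{NetOne} = 139/6 + (1/3)p_{LinkUp}.
Plugging p_{NetOne} into LinkUp's best response: p_{LinkUp} = 59/3 + (1/3)(139/6 + (1/3)p_{LinkUp}) ⇒ (8/9)p_{LinkUp} = 493/18, so p_{LinkUp} = 30.8125.
Then p_{NetOne} = 139/6 + (1/3)·30.8125 = 33.4375.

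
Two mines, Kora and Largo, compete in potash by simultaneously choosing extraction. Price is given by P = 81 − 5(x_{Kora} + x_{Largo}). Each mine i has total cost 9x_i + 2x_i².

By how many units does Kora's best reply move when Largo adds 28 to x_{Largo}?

-10

Mine Kora's profit: π = x_{Kora}(81 − 5(x_{Kora} + x_{Largo})) − 9x_{Kora} − 2x_{Kora}².
∂π/∂x_{Kora} = 72 − 14x_{Kora} − 5x_{Largo} = 0, so x_{Kora} = 36/7 − (5/14)x_{Largo}.
The reaction-function slope is −5/14, so a 28-unit rise in x_{Largo} moves x_{Kora} by −5/14 × 28 = −10. Kora's best response falls — the actions are strategic substitutes.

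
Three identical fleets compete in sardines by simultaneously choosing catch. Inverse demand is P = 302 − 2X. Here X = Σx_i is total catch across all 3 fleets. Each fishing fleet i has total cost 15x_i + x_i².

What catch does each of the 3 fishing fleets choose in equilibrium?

28.7

A representative fishing fleet's profit is π_i = x_i(302 − 2X) − 15x_i − x_i², with X = x_i + Σ_{j≠i} x_j.
First-order condition: 287 − 6x_i − 2Σ_{j≠i} x_j = 0.
In a symmetric equilibrium every fishing fleet chooses the same x, so Σ_{j≠i} x_j = 2x. The condition becomes 287 − 10x = 0, giving x = 287/10 = 28.7.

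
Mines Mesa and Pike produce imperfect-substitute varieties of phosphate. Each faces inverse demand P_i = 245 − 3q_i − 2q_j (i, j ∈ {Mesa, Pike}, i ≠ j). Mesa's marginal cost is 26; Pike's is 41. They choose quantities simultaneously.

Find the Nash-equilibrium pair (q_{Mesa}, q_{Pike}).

Mine Mesa's profit: π = q_{Mesa}(245 − 3q_{Mesa} − 2q_{Pike}) − 26q_{Mesa}.
∂π/∂q_{Mesa} = 219 − 6q_{Mesa} − 2q_{Pike} = 0 ⇒ q_{Mesa} = 36.5 − (1/3)q_{Pike}.
Similarly q_{Pike} = 34 − (1/3)q_{Mesa}.
Substituting the second reaction function into the first: q_{Mesa} = 36.5 − (1/3)(34 − (1/3)q_{Mesa}), which gives (8/9)q_{Mesa} = 151/6 ⇒ q_{Mesa} = 28.3125.
Then q_{Pike} = 34 − (1/3)·28.3125 = 24.5625.

28.3125, 24.5625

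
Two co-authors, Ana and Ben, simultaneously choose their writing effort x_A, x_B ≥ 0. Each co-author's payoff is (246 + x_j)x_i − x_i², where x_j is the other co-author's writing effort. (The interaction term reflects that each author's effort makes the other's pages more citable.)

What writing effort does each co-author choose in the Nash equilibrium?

Ana's payoff is (246 + x_B)x_A − x_A².
∂π/∂x_A = 246 + x_B − 2x_A = 0, so x_A = 123 + 0.5x_B.
By symmetry x_B = x_A; substituting into the reaction function, 0.5x_A = 123 and x_A = 246.

246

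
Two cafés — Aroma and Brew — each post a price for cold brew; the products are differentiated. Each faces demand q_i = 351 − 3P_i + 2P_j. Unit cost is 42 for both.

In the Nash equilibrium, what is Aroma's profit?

17902.6875

Aroma's profit: π = (P_{Aroma} − 42)(351 − 3P_{Aroma} + 2P_{Brew}).
∂π/∂P_{Aroma} = 477 − 6P_{Aroma} + 2P_{Brew} = 0 ⇒ P_{Aroma} = 79.5 + (1/3)P_{Brew}.
Setting P_{Aroma} = P_{Brew} in the reaction function: P_{Aroma} = 79.5 + (1/3)P_{Aroma}, so P_{Aroma} = 79.5 / (2/3) = 119.25.
q_{Aroma} = 351 − 3·119.25 + 2·119.25 = 231.75.
Profit = (119.25 − 42)·231.75 = 17902.6875.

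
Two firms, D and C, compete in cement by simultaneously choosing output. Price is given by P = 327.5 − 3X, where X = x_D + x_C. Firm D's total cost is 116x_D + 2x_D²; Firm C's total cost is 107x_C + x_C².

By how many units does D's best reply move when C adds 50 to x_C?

-15

Firm D's profit: π = x_D(327.5 − 3(x_D + x_C)) − 116x_D − 2x_D².
∂π/∂x_D = 211.5 − 10x_D − 3x_C = 0, so x_D = 21.15 − 0.3x_C.
The reaction-function slope is −0.3, so a 50-unit rise in x_C moves x_D by −0.3 × 50 = −15. D's best response falls — the actions are strategic substitutes.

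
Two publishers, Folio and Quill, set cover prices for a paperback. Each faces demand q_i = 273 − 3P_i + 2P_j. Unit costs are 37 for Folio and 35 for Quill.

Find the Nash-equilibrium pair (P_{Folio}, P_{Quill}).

95.625, 94.875

Folio's profit: π = (P_{Folio} − 37)(273 − 3P_{Folio} + 2P_{Quill}).
∂π/∂P_{Folio} = 384 − 6P_{Folio} + 2P_{Quill} = 0 ⇒ P_{Folio} = 64 + (1/3)P_{Quill}.
Similarly P_{Quill} = 63 + (1/3)P_{Folio}.
Plugging P_{Quill} into Folio's best response: P_{Folio} = 64 + (1/3)(63 + (1/3)P_{Folio}) ⇒ (8/9)P_{Folio} = 85, so P_{Folio} = 95.625.
Then P_{Quill} = 63 + (1/3)·95.625 = 94.875.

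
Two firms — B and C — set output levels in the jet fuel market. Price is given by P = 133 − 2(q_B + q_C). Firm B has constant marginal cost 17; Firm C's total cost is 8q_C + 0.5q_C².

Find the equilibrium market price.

Firm B's profit: π = q_B(133 − 2(q_B + q_C)) − 17q_B.
∂π/∂q_B = 116 − 4q_B − 2q_C = 0, so q_B = 29 − 0.5q_C.
For C: ∂π/∂q_C = 125 − 5q_C − 2q_B = 0 ⇒ q_C = 25 − 0.4q_B.
Substituting the second reaction function into the first: q_B = 29 − 0.5(25 − 0.4q_B), which gives 0.8q_B = 16.5 ⇒ q_B = 20.625.
Then q_C = 25 − 0.4·20.625 = 16.75.
Equilibrium price: P = 133 − 2·37.375 = 58.25.

58.25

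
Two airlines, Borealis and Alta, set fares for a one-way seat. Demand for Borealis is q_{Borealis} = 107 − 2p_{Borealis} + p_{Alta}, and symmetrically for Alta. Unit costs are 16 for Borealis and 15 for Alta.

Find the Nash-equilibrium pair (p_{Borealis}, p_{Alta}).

46.2, 45.8

Borealis's profit: π = (p_{Borealis} − 16)(107 − 2p_{Borealis} + p_{Alta}).
∂π/∂p_{Borealis} = 139 − 4p_{Borealis} + p_{Alta} = 0 ⇒ p_{Borealis} = 34.75 + 0.25p_{Alta}.
Similarly p_{Alta} = 34.25 + 0.25p_{Borealis}.
Plugging p_{Alta} into Borealis's best response: p_{Borealis} = 34.75 + 0.25(34.25 + 0.25p_{Borealis}) ⇒ 0.9375p_{Borealis} = 43.3125, so p_{Borealis} = 46.2.
Then p_{Alta} = 34.25 + 0.25·46.2 = 45.8.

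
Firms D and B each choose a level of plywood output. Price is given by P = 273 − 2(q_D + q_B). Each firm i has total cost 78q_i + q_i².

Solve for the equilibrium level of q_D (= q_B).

Firm D's profit: π = q_D(273 − 2(q_D + q_B)) − 78q_D − q_D².
∂π/∂q_D = 195 − 6q_D − 2q_B = 0, so q_D = 32.5 − (1/3)q_B.
The game is symmetric, so in equilibrium q_B = q_D: the reaction function gives (4/3)q_D = 32.5, hence q_D = 24.375.

24.375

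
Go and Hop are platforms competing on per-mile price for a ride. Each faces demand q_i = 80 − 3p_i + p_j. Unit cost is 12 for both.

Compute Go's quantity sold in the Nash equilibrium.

33.6

Go's profit: π = (p_{Go} − 12)(80 − 3p_{Go} + p_{Hop}).
∂π/∂p_{Go} = 116 − 6p_{Go} + p_{Hop} = 0 ⇒ p_{Go} = 58/3 + (1/6)p_{Hop}.
By symmetry p_{Hop} = p_{Go}; substituting into the reaction function, (5/6)p_{Go} = 58/3 and p_{Go} = 23.2.
q_{Go} = 80 − 3·23.2 + 23.2 = 33.6.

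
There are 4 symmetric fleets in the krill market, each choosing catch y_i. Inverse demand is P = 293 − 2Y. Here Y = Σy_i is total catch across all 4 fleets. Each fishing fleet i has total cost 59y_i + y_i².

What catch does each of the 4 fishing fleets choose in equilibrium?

A representative fishing fleet's profit is π_i = y_i(293 − 2Y) − 59y_i − y_i², with Y = y_i + Σ_{j≠i} y_j.
First-order condition: 234 − 6y_i − 2Σ_{j≠i} y_j = 0.
Imposing symmetry (y_j = y for all j) turns Σ_{j≠i} y_j into 3y, so 234 = 12y and y = 19.5.

19.5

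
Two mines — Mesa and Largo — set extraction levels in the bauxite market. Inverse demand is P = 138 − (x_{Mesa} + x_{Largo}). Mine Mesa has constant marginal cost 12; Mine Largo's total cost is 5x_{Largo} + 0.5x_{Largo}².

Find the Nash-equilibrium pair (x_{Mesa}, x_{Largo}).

49, 28

Mine Mesa's profit: π = x_{Mesa}(138 − (x_{Mesa} + x_{Largo})) − 12x_{Mesa}.
∂π/∂x_{Mesa} = 126 − 2x_{Mesa} − x_{Largo} = 0, so x_{Mesa} = 63 − 0.5x_{Largo}.
For Largo: ∂π/∂x_{Largo} = 133 − 3x_{Largo} − x_{Mesa} = 0 ⇒ x_{Largo} = 133/3 − (1/3)x_{Mesa}.
Solving the two reaction functions simultaneously: (1 − (−0.5)(−1/3))x_{Mesa} = 63 − 0.5·(133/3), so (5/6)x_{Mesa} = 245/6 and x_{Mesa} = 49.
Then x_{Largo} = 133/3 − (1/3)·49 = 28.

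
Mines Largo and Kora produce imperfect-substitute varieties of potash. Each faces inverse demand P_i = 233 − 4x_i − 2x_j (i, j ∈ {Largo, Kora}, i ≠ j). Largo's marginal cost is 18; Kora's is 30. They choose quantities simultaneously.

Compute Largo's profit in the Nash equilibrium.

1918.44

Mine Largo's profit: π = x_{Largo}(233 − 4x_{Largo} − 2x_{Kora}) − 18x_{Largo}.
∂π/∂x_{Largo} = 215 − 8x_{Largo} − 2x_{Kora} = 0 ⇒ x_{Largo} = 26.875 − 0.25x_{Kora}.
Similarly x_{Kora} = 25.375 − 0.25x_{Largo}.
Plugging x_{Kora} into Largo's best response: x_{Largo} = 26.875 − 0.25(25.375 − 0.25x_{Largo}) ⇒ 0.9375x_{Largo} = 657/32, so x_{Largo} = 21.9.
Then x_{Kora} = 25.375 − 0.25·21.9 = 19.9.
P_{Largo} = 233 − 4·21.9 − 2·19.9 = 105.6.
Profit = (105.6 − 18)·21.9 = 1918.44.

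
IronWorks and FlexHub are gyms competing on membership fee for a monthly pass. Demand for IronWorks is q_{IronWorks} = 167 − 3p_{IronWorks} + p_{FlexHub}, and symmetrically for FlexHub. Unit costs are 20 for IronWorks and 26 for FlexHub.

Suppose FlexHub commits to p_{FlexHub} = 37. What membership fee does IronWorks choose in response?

44

IronWorks's profit: π = (p_{IronWorks} − 20)(167 − 3p_{IronWorks} + p_{FlexHub}).
∂π/∂p_{IronWorks} = 227 − 6p_{IronWorks} + p_{FlexHub} = 0 ⇒ p_{IronWorks} = 227/6 + (1/6)p_{FlexHub}.
At p_{FlexHub} = 37: p_{IronWorks} = 227/6 + (1/6)·37 = 44.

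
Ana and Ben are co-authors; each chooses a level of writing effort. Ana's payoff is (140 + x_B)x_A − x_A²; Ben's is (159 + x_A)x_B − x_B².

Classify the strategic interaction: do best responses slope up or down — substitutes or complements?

Expanding Ana's payoff: 140x_A + x_Bx_A − x_A².
∂π/∂x_A = 140 + x_B − 2x_A = 0, so x_A = 70 + 0.5x_B.
The best-response slope dx_A/dx_B = 0.5 > 0: the reaction function is upward-sloping, so the choices are strategic complements.

strategic complements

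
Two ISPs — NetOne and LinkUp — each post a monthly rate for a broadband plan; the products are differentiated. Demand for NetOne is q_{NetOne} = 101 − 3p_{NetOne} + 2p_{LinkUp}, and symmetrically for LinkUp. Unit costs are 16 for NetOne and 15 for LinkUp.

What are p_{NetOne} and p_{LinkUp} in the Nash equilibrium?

NetOne's profit: π = (p_{NetOne} − 16)(101 − 3p_{NetOne} + 2p_{LinkUp}).
∂π/∂p_{NetOne} = 149 − 6p_{NetOne} + 2p_{LinkUp} = 0 ⇒ p_{NetOne} = 149/6 + (1/3)p_{LinkUp}.
Similarly p_{LinkUp} = 73/3 + (1/3)p_{NetOne}.
Plugging p_{LinkUp} into NetOne's best response: p_{NetOne} = 149/6 + (1/3)(73/3 + (1/3)p_{NetOne}) ⇒ (8/9)p_{NetOne} = 593/18, so p_{NetOne} = 37.0625.
Then p_{LinkUp} = 73/3 + (1/3)·37.0625 = 36.6875.

37.0625, 36.6875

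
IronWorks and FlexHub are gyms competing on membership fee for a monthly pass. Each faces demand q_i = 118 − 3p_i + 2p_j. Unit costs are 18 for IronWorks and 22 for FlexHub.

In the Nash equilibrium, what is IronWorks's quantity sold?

IronWorks's profit: π = (p_{IronWorks} − 18)(118 − 3p_{IronWorks} + 2p_{FlexHub}).
∂π/∂p_{IronWorks} = 172 − 6p_{IronWorks} + 2p_{FlexHub} = 0 ⇒ p_{IronWorks} = 86/3 + (1/3)p_{FlexHub}.
Similarly p_{FlexHub} = 92/3 + (1/3)p_{IronWorks}.
Plugging p_{FlexHub} into IronWorks's best response: p_{IronWorks} = 86/3 + (1/3)(92/3 + (1/3)p_{IronWorks}) ⇒ (8/9)p_{IronWorks} = 350/9, so p_{IronWorks} = 43.75.
Then p_{FlexHub} = 92/3 + (1/3)·43.75 = 45.25.
q_{IronWorks} = 118 − 3·43.75 + 2·45.25 = 77.25.

77.25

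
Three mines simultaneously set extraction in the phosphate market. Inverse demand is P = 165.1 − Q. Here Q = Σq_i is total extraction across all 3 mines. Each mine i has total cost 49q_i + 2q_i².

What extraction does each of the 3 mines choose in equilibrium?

14.5125

A representative mine's profit is π_i = q_i(165.1 − Q) − 49q_i − 2q_i², with Q = q_i + Σ_{j≠i} q_j.
First-order condition: 116.1 − 6q_i − Σ_{j≠i} q_j = 0.
Imposing symmetry (q_j = q for all j) turns Σ_{j≠i} q_j into 2q, so 116.1 = 8q and q = 14.5125.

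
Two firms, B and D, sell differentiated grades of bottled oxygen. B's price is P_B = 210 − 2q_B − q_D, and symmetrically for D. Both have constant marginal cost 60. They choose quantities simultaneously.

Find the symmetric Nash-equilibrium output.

30

Firm B's profit: π = q_B(210 − 2q_B − q_D) − 60q_B.
∂π/∂q_B = 150 − 4q_B − q_D = 0 ⇒ q_B = 37.5 − 0.25q_D.
Setting q_B = q_D in the reaction function: q_B = 37.5 − 0.25q_B, so q_B = 37.5 / 1.25 = 30.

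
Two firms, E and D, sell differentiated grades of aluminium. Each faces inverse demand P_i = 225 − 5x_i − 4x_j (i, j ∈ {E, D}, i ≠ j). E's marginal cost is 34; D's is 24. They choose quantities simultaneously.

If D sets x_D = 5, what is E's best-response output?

17.1

Firm E's profit: π = x_E(225 − 5x_E − 4x_D) − 34x_E.
∂π/∂x_E = 191 − 10x_E − 4x_D = 0 ⇒ x_E = 19.1 − 0.4x_D.
At x_D = 5: x_E = 19.1 − 0.4·5 = 17.1.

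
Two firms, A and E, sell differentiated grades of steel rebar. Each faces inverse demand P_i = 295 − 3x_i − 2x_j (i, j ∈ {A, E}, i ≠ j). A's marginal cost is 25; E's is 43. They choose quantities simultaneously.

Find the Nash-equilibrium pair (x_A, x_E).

34.875, 30.375

Firm A's profit: π = x_A(295 − 3x_A − 2x_E) − 25x_A.
∂π/∂x_A = 270 − 6x_A − 2x_E = 0 ⇒ x_A = 45 − (1/3)x_E.
Similarly x_E = 42 − (1/3)x_A.
Substituting the second reaction function into the first: x_A = 45 − (1/3)(42 − (1/3)x_A), which gives (8/9)x_A = 31 ⇒ x_A = 34.875.
Then x_E = 42 − (1/3)·34.875 = 30.375.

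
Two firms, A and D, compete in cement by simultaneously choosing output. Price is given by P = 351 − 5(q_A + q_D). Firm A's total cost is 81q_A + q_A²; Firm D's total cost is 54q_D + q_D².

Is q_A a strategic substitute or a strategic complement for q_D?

strategic substitutes

Firm A's profit: π = q_A(351 − 5(q_A + q_D)) − 81q_A − q_A².
∂π/∂q_A = 270 − 12q_A − 5q_D = 0, so q_A = 22.5 − (5/12)q_D.
The best-response slope dq_A/dq_D = −5/12 < 0: the reaction function is downward-sloping, so the choices are strategic substitutes.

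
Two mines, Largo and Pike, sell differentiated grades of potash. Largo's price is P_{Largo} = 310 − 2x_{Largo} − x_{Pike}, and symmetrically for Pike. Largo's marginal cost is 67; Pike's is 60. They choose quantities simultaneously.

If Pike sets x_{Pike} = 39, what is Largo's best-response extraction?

Mine Largo's profit: π = x_{Largo}(310 − 2x_{Largo} − x_{Pike}) − 67x_{Largo}.
∂π/∂x_{Largo} = 243 − 4x_{Largo} − x_{Pike} = 0 ⇒ x_{Largo} = 60.75 − 0.25x_{Pike}.
At x_{Pike} = 39: x_{Largo} = 60.75 − 0.25·39 = 51.

51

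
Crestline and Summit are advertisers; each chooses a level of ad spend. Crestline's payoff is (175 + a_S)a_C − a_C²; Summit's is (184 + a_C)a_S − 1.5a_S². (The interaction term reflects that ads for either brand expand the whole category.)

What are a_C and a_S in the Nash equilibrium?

Expanding Crestline's payoff: 175a_C + a_Sa_C − a_C².
∂π/∂a_C = 175 + a_S − 2a_C = 0, so a_C = 87.5 + 0.5a_S.
Likewise for Summit: a_S = 184/3 + (1/3)a_C.
Plugging a_S into Crestline's best response: a_C = 87.5 + 0.5(184/3 + (1/3)a_C) ⇒ (5/6)a_C = 709/6, so a_C = 141.8.
Then a_S = 184/3 + (1/3)·141.8 = 108.6.

141.8, 108.6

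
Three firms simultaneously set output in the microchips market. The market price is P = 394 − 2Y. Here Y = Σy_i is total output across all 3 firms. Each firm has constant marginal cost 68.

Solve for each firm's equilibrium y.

40.75

A representative firm's profit is π_i = y_i(394 − 2Y) − 68y_i, with Y = y_i + Σ_{j≠i} y_j.
First-order condition: 326 − 4y_i − 2Σ_{j≠i} y_j = 0.
Imposing symmetry (y_j = y for all j) turns Σ_{j≠i} y_j into 2y, so 326 = 8y and y = 40.75.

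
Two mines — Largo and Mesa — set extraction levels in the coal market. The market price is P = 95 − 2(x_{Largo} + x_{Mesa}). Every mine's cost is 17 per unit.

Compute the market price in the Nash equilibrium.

43

Mine Largo's profit: π = x_{Largo}(95 − 2(x_{Largo} + x_{Mesa})) − 17x_{Largo}.
∂π/∂x_{Largo} = 78 − 4x_{Largo} − 2x_{Mesa} = 0, so x_{Largo} = 19.5 − 0.5x_{Mesa}.
By symmetry x_{Mesa} = x_{Largo}; substituting into the reaction function, 1.5x_{Largo} = 19.5 and x_{Largo} = 13.
Equilibrium price: P = 95 − 2·26 = 43.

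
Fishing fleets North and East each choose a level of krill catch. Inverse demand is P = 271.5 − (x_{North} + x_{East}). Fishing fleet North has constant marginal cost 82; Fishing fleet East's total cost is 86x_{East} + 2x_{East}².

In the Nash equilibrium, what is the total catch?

103

Fishing fleet North's profit: π = x_{North}(271.5 − (x_{North} + x_{East})) − 82x_{North}.
∂π/∂x_{North} = 189.5 − 2x_{North} − x_{East} = 0, so x_{North} = 94.75 − 0.5x_{East}.
For East: ∂π/∂x_{East} = 185.5 − 6x_{East} − x_{North} = 0 ⇒ x_{East} = 371/12 − (1/6)x_{North}.
Plugging x_{East} into North's best response: x_{North} = 94.75 − 0.5(371/12 − (1/6)x_{North}) ⇒ (11/12)x_{North} = 1903/24, so x_{North} = 86.5.
Then x_{East} = 371/12 − (1/6)·86.5 = 16.5.
Total catch: 86.5 + 16.5 = 103.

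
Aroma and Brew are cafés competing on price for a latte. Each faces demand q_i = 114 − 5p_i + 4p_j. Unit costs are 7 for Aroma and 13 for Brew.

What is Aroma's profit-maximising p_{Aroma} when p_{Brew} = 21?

Aroma's profit: π = (p_{Aroma} − 7)(114 − 5p_{Aroma} + 4p_{Brew}).
∂π/∂p_{Aroma} = 149 − 10p_{Aroma} + 4p_{Brew} = 0 ⇒ p_{Aroma} = 14.9 + 0.4p_{Brew}.
At p_{Brew} = 21: p_{Aroma} = 14.9 + 0.4·21 = 23.3.

23.3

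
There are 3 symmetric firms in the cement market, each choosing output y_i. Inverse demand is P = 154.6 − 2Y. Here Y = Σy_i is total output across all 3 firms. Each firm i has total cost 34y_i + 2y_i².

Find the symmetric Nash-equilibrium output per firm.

A representative firm's profit is π_i = y_i(154.6 − 2Y) − 34y_i − 2y_i², with Y = y_i + Σ_{j≠i} y_j.
First-order condition: 120.6 − 8y_i − 2Σ_{j≠i} y_j = 0.
With identical firms, set every y_j = y: then 120.6 − 8y − 4y = 0, i.e. y = 120.6/12 = 10.05.

10.05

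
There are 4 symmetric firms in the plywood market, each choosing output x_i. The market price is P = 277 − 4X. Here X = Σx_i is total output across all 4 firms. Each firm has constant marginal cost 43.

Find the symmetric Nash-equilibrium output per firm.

11.7

A representative firm's profit is π_i = x_i(277 − 4X) − 43x_i, with X = x_i + Σ_{j≠i} x_j.
First-order condition: 234 − 8x_i − 4Σ_{j≠i} x_j = 0.
Imposing symmetry (x_j = x for all j) turns Σ_{j≠i} x_j into 3x, so 234 = 20x and x = 11.7.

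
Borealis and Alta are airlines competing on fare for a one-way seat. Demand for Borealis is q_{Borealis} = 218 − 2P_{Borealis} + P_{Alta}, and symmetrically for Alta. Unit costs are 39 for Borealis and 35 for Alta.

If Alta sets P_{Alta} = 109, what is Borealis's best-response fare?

101.25

Borealis's profit: π = (P_{Borealis} − 39)(218 − 2P_{Borealis} + P_{Alta}).
∂π/∂P_{Borealis} = 296 − 4P_{Borealis} + P_{Alta} = 0 ⇒ P_{Borealis} = 74 + 0.25P_{Alta}.
At P_{Alta} = 109: P_{Borealis} = 74 + 0.25·109 = 101.25.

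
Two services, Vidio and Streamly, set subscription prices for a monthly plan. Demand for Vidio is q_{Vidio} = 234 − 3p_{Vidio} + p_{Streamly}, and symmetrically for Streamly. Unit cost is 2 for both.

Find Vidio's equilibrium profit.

Vidio's profit: π = (p_{Vidio} − 2)(234 − 3p_{Vidio} + p_{Streamly}).
∂π/∂p_{Vidio} = 240 − 6p_{Vidio} + p_{Streamly} = 0 ⇒ p_{Vidio} = 40 + (1/6)p_{Streamly}.
Setting p_{Vidio} = p_{Streamly} in the reaction function: p_{Vidio} = 40 + (1/6)p_{Vidio}, so p_{Vidio} = 40 / (5/6) = 48.
q_{Vidio} = 234 − 3·48 + 48 = 138.
Profit = (48 − 2)·138 = 6348.

6348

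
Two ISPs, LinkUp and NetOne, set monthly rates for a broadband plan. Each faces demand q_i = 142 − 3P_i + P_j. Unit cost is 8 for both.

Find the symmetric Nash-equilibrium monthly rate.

33.2

LinkUp's profit: π = (P_{LinkUp} − 8)(142 − 3P_{LinkUp} + P_{NetOne}).
∂π/∂P_{LinkUp} = 166 − 6P_{LinkUp} + P_{NetOne} = 0 ⇒ P_{LinkUp} = 83/3 + (1/6)P_{NetOne}.
Setting P_{LinkUp} = P_{NetOne} in the reaction function: P_{LinkUp} = 83/3 + (1/6)P_{LinkUp}, so P_{LinkUp} = (83/3) / (5/6) = 33.2.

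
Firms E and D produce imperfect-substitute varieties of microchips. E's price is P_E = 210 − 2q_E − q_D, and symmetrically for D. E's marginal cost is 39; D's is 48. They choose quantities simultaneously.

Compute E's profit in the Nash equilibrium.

Firm E's profit: π = q_E(210 − 2q_E − q_D) − 39q_E.
∂π/∂q_E = 171 − 4q_E − q_D = 0 ⇒ q_E = 42.75 − 0.25q_D.
Similarly q_D = 40.5 − 0.25q_E.
Plugging q_D into E's best response: q_E = 42.75 − 0.25(40.5 − 0.25q_E) ⇒ 0.9375q_E = 32.625, so q_E = 34.8.
Then q_D = 40.5 − 0.25·34.8 = 31.8.
P_E = 210 − 2·34.8 − 31.8 = 108.6.
Profit = (108.6 − 39)·34.8 = 2422.08.

2422.08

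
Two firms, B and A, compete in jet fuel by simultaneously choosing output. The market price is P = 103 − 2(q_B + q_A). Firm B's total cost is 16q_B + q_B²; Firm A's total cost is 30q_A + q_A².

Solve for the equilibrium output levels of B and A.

Firm B's profit: π = q_B(103 − 2(q_B + q_A)) − 16q_B − q_B².
∂π/∂q_B = 87 − 6q_B − 2q_A = 0, so q_B = 14.5 − (1/3)q_A.
By the same steps for A: q_A = 73/6 − (1/3)q_B.
Solving the two reaction functions simultaneously: (1 − (−1/3)(−1/3))q_B = 14.5 − (1/3)·(73/6), so (8/9)q_B = 94/9 and q_B = 11.75.
Then q_A = 73/6 − (1/3)·11.75 = 8.25.

11.75, 8.25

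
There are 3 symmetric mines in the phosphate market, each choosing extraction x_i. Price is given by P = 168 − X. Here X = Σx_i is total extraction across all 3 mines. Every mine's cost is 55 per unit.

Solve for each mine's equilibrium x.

28.25

A representative mine's profit is π_i = x_i(168 − X) − 55x_i, with X = x_i + Σ_{j≠i} x_j.
First-order condition: 113 − 2x_i − Σ_{j≠i} x_j = 0.
Imposing symmetry (x_j = x for all j) turns Σ_{j≠i} x_j into 2x, so 113 = 4x and x = 28.25.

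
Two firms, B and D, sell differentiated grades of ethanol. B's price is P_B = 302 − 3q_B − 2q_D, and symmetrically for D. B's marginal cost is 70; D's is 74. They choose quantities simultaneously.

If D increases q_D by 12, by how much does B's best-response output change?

Firm B's profit: π = q_B(302 − 3q_B − 2q_D) − 70q_B.
∂π/∂q_B = 232 − 6q_B − 2q_D = 0 ⇒ q_B = 116/3 − (1/3)q_D.
The reaction-function slope is −1/3, so a 12-unit rise in q_D moves q_B by −1/3 × 12 = −4. B's best response falls — the actions are strategic substitutes.

-4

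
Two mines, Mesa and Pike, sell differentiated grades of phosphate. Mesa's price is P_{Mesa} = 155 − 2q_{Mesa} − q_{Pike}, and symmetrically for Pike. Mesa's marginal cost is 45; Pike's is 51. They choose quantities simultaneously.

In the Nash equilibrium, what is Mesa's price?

Mine Mesa's profit: π = q_{Mesa}(155 − 2q_{Mesa} − q_{Pike}) − 45q_{Mesa}.
∂π/∂q_{Mesa} = 110 − 4q_{Mesa} − q_{Pike} = 0 ⇒ q_{Mesa} = 27.5 − 0.25q_{Pike}.
Similarly q_{Pike} = 26 − 0.25q_{Mesa}.
Substituting the second reaction function into the first: q_{Mesa} = 27.5 − 0.25(26 − 0.25q_{Mesa}), which gives 0.9375q_{Mesa} = 21 ⇒ q_{Mesa} = 22.4.
Then q_{Pike} = 26 − 0.25·22.4 = 20.4.
P_{Mesa} = 155 − 2·22.4 − 20.4 = 89.8.

89.8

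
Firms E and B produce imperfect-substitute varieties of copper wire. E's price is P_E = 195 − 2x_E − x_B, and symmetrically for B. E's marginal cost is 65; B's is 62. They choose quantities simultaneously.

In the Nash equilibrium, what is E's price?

116.6

Firm E's profit: π = x_E(195 − 2x_E − x_B) − 65x_E.
∂π/∂x_E = 130 − 4x_E − x_B = 0 ⇒ x_E = 32.5 − 0.25x_B.
Similarly x_B = 33.25 − 0.25x_E.
Plugging x_B into E's best response: x_E = 32.5 − 0.25(33.25 − 0.25x_E) ⇒ 0.9375x_E = 24.1875, so x_E = 25.8.
Then x_B = 33.25 − 0.25·25.8 = 26.8.
P_E = 195 − 2·25.8 − 26.8 = 116.6.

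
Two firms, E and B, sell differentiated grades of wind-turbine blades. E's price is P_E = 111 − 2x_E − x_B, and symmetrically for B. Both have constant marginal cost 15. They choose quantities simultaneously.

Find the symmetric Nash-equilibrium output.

Firm E's profit: π = x_E(111 − 2x_E − x_B) − 15x_E.
∂π/∂x_E = 96 − 4x_E − x_B = 0 ⇒ x_E = 24 − 0.25x_B.
Setting x_E = x_B in the reaction function: x_E = 24 − 0.25x_E, so x_E = 24 / 1.25 = 19.2.

19.2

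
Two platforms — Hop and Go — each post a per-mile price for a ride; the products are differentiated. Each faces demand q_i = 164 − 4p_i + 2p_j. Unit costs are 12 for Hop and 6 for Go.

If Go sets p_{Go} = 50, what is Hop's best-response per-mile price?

Hop's profit: π = (p_{Hop} − 12)(164 − 4p_{Hop} + 2p_{Go}).
∂π/∂p_{Hop} = 212 − 8p_{Hop} + 2p_{Go} = 0 ⇒ p_{Hop} = 26.5 + 0.25p_{Go}.
At p_{Go} = 50: p_{Hop} = 26.5 + 0.25·50 = 39.

39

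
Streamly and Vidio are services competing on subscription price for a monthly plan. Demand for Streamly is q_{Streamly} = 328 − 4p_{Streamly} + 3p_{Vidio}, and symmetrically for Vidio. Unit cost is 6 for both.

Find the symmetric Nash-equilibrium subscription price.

Streamly's profit: π = (p_{Streamly} − 6)(328 − 4p_{Streamly} + 3p_{Vidio}).
∂π/∂p_{Streamly} = 352 − 8p_{Streamly} + 3p_{Vidio} = 0 ⇒ p_{Streamly} = 44 + 0.375p_{Vidio}.
Setting p_{Streamly} = p_{Vidio} in the reaction function: p_{Streamly} = 44 + 0.375p_{Streamly}, so p_{Streamly} = 44 / 0.625 = 70.4.

70.4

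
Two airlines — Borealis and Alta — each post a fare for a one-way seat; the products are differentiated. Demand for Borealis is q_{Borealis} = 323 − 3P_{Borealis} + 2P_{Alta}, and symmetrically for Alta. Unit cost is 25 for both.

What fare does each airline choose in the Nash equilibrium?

Borealis's profit: π = (P_{Borealis} − 25)(323 − 3P_{Borealis} + 2P_{Alta}).
∂π/∂P_{Borealis} = 398 − 6P_{Borealis} + 2P_{Alta} = 0 ⇒ P_{Borealis} = 199/3 + (1/3)P_{Alta}.
Setting P_{Borealis} = P_{Alta} in the reaction function: P_{Borealis} = 199/3 + (1/3)P_{Borealis}, so P_{Borealis} = (199/3) / (2/3) = 99.5.

99.5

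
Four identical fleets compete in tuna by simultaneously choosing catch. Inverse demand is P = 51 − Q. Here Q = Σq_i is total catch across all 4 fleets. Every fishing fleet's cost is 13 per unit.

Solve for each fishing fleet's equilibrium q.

A representative fishing fleet's profit is π_i = q_i(51 − Q) − 13q_i, with Q = q_i + Σ_{j≠i} q_j.
First-order condition: 38 − 2q_i − Σ_{j≠i} q_j = 0.
In a symmetric equilibrium every fishing fleet chooses the same q, so Σ_{j≠i} q_j = 3q. The condition becomes 38 − 5q = 0, giving q = 38/5 = 7.6.

7.6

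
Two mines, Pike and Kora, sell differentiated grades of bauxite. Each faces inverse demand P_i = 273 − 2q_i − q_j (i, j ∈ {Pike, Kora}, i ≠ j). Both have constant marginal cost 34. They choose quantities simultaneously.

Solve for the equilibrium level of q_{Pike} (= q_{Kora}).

47.8

Mine Pike's profit: π = q_{Pike}(273 − 2q_{Pike} − q_{Kora}) − 34q_{Pike}.
∂π/∂q_{Pike} = 239 − 4q_{Pike} − q_{Kora} = 0 ⇒ q_{Pike} = 59.75 − 0.25q_{Kora}.
The game is symmetric, so in equilibrium q_{Kora} = q_{Pike}: the reaction function gives 1.25q_{Pike} = 59.75, hence q_{Pike} = 47.8.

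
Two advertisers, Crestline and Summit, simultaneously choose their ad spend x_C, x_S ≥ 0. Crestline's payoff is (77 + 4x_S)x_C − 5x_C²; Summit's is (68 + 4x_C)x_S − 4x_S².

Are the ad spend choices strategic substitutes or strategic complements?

strategic complements

Expanding Crestline's payoff: 77x_C + 4x_Sx_C − 5x_C².
∂π/∂x_C = 77 + 4x_S − 10x_C = 0, so x_C = 7.7 + 0.4x_S.
The best-response slope dx_C/dx_S = 0.4 > 0: the reaction function is upward-sloping, so the choices are strategic complements.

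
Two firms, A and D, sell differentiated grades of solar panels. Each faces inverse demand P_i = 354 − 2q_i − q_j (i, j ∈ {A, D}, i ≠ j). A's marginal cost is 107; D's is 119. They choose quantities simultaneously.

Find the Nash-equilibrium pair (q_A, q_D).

Firm A's profit: π = q_A(354 − 2q_A − q_D) − 107q_A.
∂π/∂q_A = 247 − 4q_A − q_D = 0 ⇒ q_A = 61.75 − 0.25q_D.
Similarly q_D = 58.75 − 0.25q_A.
Solving the two reaction functions simultaneously: (1 − (−0.25)(−0.25))q_A = 61.75 − 0.25·58.75, so 0.9375q_A = 47.0625 and q_A = 50.2.
Then q_D = 58.75 − 0.25·50.2 = 46.2.

50.2, 46.2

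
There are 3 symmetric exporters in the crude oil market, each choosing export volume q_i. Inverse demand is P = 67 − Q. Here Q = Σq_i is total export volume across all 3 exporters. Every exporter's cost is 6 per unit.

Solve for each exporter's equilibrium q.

15.25

A representative exporter's profit is π_i = q_i(67 − Q) − 6q_i, with Q = q_i + Σ_{j≠i} q_j.
First-order condition: 61 − 2q_i − Σ_{j≠i} q_j = 0.
With identical exporters, set every q_j = q: then 61 − 2q − 2q = 0, i.e. q = 61/4 = 15.25.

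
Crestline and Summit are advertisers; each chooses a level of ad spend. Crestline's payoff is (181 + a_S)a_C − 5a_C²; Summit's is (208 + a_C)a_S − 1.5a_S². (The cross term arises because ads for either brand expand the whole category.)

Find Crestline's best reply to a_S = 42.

Expanding Crestline's payoff: 181a_C + a_Sa_C − 5a_C².
∂π/∂a_C = 181 + a_S − 10a_C = 0, so a_C = 18.1 + 0.1a_S.
At a_S = 42: a_C = 18.1 + 0.1·42 = 22.3.

22.3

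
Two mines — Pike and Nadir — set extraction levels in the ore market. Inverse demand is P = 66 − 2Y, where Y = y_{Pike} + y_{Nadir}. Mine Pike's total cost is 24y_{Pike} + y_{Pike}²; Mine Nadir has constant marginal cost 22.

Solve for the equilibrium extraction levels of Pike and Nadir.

Mine Pike's profit: π = y_{Pike}(66 − 2(y_{Pike} + y_{Nadir})) − 24y_{Pike} − y_{Pike}².
∂π/∂y_{Pike} = 42 − 6y_{Pike} − 2y_{Nadir} = 0, so y_{Pike} = 7 − (1/3)y_{Nadir}.
For Nadir: ∂π/∂y_{Nadir} = 44 − 4y_{Nadir} − 2y_{Pike} = 0 ⇒ y_{Nadir} = 11 − 0.5y_{Pike}.
Substituting the second reaction function into the first: y_{Pike} = 7 − (1/3)(11 − 0.5y_{Pike}), which gives (5/6)y_{Pike} = 10/3 ⇒ y_{Pike} = 4.
Then y_{Nadir} = 11 − 0.5·4 = 9.

4, 9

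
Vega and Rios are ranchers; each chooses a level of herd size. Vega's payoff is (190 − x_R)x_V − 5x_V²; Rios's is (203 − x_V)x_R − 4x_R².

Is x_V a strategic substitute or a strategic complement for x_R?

Expanding Vega's payoff: 190x_V − x_Rx_V − 5x_V².
∂π/∂x_V = 190 − x_R − 10x_V = 0, so x_V = 19 − 0.1x_R.
The best-response slope dx_V/dx_R = −0.1 < 0: the reaction function is downward-sloping, so the choices are strategic substitutes.

strategic substitutes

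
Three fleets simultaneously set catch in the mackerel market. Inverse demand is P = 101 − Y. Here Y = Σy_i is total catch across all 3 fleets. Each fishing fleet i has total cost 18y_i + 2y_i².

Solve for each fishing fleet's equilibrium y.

A representative fishing fleet's profit is π_i = y_i(101 − Y) − 18y_i − 2y_i², with Y = y_i + Σ_{j≠i} y_j.
First-order condition: 83 − 6y_i − Σ_{j≠i} y_j = 0.
With identical fishing fleets, set every y_j = y: then 83 − 6y − 2y = 0, i.e. y = 83/8 = 10.375.

10.375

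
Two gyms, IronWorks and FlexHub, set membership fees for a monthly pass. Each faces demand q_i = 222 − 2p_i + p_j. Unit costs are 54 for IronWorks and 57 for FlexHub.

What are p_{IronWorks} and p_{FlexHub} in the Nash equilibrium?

IronWorks's profit: π = (p_{IronWorks} − 54)(222 − 2p_{IronWorks} + p_{FlexHub}).
∂π/∂p_{IronWorks} = 330 − 4p_{IronWorks} + p_{FlexHub} = 0 ⇒ p_{IronWorks} = 82.5 + 0.25p_{FlexHub}.
Similarly p_{FlexHub} = 84 + 0.25p_{IronWorks}.
Plugging p_{FlexHub} into IronWorks's best response: p_{IronWorks} = 82.5 + 0.25(84 + 0.25p_{IronWorks}) ⇒ 0.9375p_{IronWorks} = 103.5, so p_{IronWorks} = 110.4.
Then p_{FlexHub} = 84 + 0.25·110.4 = 111.6.

110.4, 111.6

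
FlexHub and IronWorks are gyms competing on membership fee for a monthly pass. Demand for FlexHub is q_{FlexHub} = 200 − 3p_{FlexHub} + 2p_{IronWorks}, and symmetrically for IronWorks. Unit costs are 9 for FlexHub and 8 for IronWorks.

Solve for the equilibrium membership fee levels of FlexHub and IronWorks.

56.5625, 56.1875

FlexHub's profit: π = (p_{FlexHub} − 9)(200 − 3p_{FlexHub} + 2p_{IronWorks}).
∂π/∂p_{FlexHub} = 227 − 6p_{FlexHub} + 2p_{IronWorks} = 0 ⇒ p_{FlexHub} = 227/6 + (1/3)p_{IronWorks}.
Similarly p_{IronWorks} = 112/3 + (1/3)p_{FlexHub}.
Solving the two reaction functions simultaneously: (1 − (1/3)(1/3))p_{FlexHub} = 227/6 + (1/3)·(112/3), so (8/9)p_{FlexHub} = 905/18 and p_{FlexHub} = 56.5625.
Then p_{IronWorks} = 112/3 + (1/3)·56.5625 = 56.1875.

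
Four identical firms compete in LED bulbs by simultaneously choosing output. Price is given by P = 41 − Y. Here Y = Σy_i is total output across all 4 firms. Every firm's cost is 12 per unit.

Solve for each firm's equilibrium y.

A representative firm's profit is π_i = y_i(41 − Y) − 12y_i, with Y = y_i + Σ_{j≠i} y_j.
First-order condition: 29 − 2y_i − Σ_{j≠i} y_j = 0.
Imposing symmetry (y_j = y for all j) turns Σ_{j≠i} y_j into 3y, so 29 = 5y and y = 5.8.

5.8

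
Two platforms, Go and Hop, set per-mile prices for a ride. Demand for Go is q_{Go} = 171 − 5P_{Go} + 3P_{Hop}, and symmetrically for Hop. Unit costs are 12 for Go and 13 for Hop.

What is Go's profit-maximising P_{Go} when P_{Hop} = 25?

30.6

Go's profit: π = (P_{Go} − 12)(171 − 5P_{Go} + 3P_{Hop}).
∂π/∂P_{Go} = 231 − 10P_{Go} + 3P_{Hop} = 0 ⇒ P_{Go} = 23.1 + 0.3P_{Hop}.
At P_{Hop} = 25: P_{Go} = 23.1 + 0.3·25 = 30.6.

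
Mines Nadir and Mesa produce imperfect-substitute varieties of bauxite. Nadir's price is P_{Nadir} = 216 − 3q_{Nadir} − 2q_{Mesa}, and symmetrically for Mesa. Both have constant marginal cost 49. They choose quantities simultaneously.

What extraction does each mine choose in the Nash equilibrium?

20.875

Mine Nadir's profit: π = q_{Nadir}(216 − 3q_{Nadir} − 2q_{Mesa}) − 49q_{Nadir}.
∂π/∂q_{Nadir} = 167 − 6q_{Nadir} − 2q_{Mesa} = 0 ⇒ q_{Nadir} = 167/6 − (1/3)q_{Mesa}.
By symmetry q_{Mesa} = q_{Nadir}; substituting into the reaction function, (4/3)q_{Nadir} = 167/6 and q_{Nadir} = 20.875.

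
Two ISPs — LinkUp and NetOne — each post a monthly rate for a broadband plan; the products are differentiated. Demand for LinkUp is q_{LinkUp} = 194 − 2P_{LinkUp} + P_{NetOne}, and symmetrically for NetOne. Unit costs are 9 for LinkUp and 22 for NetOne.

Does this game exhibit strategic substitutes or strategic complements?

strategic complements

LinkUp's profit: π = (P_{LinkUp} − 9)(194 − 2P_{LinkUp} + P_{NetOne}).
∂π/∂P_{LinkUp} = 212 − 4P_{LinkUp} + P_{NetOne} = 0 ⇒ P_{LinkUp} = 53 + 0.25P_{NetOne}.
The best-response slope dP_{LinkUp}/dP_{NetOne} = 0.25 > 0: the reaction function is upward-sloping, so the choices are strategic complements.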